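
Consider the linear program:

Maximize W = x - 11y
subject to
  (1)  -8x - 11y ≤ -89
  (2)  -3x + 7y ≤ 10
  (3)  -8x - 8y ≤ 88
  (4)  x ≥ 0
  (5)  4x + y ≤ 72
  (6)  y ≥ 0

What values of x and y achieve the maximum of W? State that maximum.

x = 18, y = 0, maximum W = 18

Extreme points and W = x - 11y:
  (513/89, 347/89) → W = -3304/89
  (89/8, 0) → W = 89/8
  (494/31, 256/31) → W = -2322/31
  (18, 0) → W = 18

At the optimal vertex, 4x + y = 72 and y = 0.
Solving simultaneously gives x = 18, y = 0.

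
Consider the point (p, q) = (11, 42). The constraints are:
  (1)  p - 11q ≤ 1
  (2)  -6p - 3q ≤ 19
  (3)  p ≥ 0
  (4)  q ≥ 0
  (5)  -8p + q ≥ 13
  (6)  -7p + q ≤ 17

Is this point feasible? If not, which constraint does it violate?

Constraint (5): -8p + q = -46, which is not ≥ 13. All other constraints are satisfied.

not feasible — violates (5)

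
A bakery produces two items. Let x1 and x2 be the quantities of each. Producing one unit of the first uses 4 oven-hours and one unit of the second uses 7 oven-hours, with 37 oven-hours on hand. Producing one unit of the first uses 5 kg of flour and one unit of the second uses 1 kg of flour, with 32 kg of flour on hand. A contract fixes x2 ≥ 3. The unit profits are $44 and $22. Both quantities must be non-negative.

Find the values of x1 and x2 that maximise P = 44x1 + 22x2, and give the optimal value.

Vertices and P = 44x1 + 22x2:
  (0, 37/7) → P = 814/7
  (0, 3) → P = 66
  (4, 3) → P = 242

At the optimal vertex, 4x1 + 7x2 = 37 and x2 = 3.
Solving simultaneously gives x1 = 4, x2 = 3.

x1 = 4, x2 = 3, maximum P = 242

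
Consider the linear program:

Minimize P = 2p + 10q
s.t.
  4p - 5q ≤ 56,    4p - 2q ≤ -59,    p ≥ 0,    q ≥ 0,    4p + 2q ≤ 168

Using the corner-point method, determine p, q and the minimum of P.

p = 0, q = 59/2, minimum P = 295

Extreme points and P = 2p + 10q:
  (0, 59/2) → P = 295
  (109/8, 227/4) → P = 2379/4
  (0, 84) → P = 840

At the optimal vertex, 4p - 2q = -59 and p = 0.
Solving simultaneously gives p = 0, q = 59/2.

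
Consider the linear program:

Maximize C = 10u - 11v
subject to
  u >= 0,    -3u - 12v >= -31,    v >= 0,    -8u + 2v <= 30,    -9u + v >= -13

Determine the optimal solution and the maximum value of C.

u = 13/9, v = 0, maximum C = 130/9

Feasible corners and C = 10u - 11v:
  (0, 31/12) → C = -341/12
  (0, 0) → C = 0
  (187/111, 80/37) → C = -770/111
  (13/9, 0) → C = 130/9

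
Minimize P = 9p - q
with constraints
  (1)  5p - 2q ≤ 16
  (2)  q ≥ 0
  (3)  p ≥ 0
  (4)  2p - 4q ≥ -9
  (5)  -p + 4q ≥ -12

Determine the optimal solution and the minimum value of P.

Vertices and P = 9p - q:
  (16/5, 0) → P = 144/5
  (41/8, 77/16) → P = 661/16
  (0, 0) → P = 0
  (0, 9/4) → P = -9/4

p = 0, q = 9/4, minimum P = -9/4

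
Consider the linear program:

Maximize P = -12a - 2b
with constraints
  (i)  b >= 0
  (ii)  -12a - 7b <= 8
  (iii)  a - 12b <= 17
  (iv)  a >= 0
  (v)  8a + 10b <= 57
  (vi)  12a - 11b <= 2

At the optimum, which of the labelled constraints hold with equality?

Vertices and P = -12a - 2b:
  (0, 0) → P = 0
  (1/6, 0) → P = -2
  (0, 57/10) → P = -57/5
  (647/208, 167/52) → P = -175/4

The maximum is at (0, 0). Substituting into each constraint, equality holds for (i) and (iv); the remaining constraints have slack.

(i) and (iv)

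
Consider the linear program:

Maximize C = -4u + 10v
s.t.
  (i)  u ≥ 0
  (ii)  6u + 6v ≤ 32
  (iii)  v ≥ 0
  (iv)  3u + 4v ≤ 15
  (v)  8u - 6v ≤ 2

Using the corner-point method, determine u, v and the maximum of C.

u = 0, v = 15/4, maximum C = 75/2

Vertices and C = -4u + 10v:
  (0, 0) → C = 0
  (0, 15/4) → C = 75/2
  (1/4, 0) → C = -1
  (49/25, 57/25) → C = 374/25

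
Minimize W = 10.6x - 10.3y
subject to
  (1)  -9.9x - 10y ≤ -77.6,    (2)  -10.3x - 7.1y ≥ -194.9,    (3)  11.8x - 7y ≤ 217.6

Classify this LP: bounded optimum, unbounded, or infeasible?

unbounded

From the feasible point (27192/1873, -61928/9365), moving in the direction (-7.1, 10.3) keeps every constraint satisfied while W decreases without bound.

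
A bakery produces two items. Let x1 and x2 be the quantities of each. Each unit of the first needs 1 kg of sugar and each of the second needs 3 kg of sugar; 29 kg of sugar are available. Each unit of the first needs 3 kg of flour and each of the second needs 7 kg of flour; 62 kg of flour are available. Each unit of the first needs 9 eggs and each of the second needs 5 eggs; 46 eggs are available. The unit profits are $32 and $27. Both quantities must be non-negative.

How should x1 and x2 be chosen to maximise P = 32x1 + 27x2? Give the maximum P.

The binding constraints are 3x1 + 7x2 = 62 and 9x1 + 5x2 = 46.
Solving simultaneously gives x1 = 1/4, x2 = 35/4.

x1 = 1/4, x2 = 35/4, maximum P = 977/4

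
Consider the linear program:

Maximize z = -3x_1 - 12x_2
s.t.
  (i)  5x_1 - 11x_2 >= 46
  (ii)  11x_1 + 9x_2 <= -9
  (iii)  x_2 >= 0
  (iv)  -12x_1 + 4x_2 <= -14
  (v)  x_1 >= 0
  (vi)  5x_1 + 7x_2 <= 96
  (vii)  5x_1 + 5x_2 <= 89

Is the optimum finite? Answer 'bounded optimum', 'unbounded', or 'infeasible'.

The boundaries 5x_1 - 11x_2 = 46 and 11x_1 + 9x_2 = -9 meet at (315/166, -551/166), but that point violates x_2 ≥ 0. Every candidate vertex is excluded by some other constraint, so the feasible region is empty.

infeasible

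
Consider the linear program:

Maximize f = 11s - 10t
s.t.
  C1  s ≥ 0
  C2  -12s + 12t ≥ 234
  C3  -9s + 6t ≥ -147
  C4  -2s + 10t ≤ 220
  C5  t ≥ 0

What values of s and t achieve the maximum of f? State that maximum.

s = 25/8, t = 181/8, maximum f = -1535/8

Vertices and f = 11s - 10t:
  (0, 39/2) → f = -195
  (0, 22) → f = -220
  (25/8, 181/8) → f = -1535/8

The optimum lies where -12s + 12t = 234 and -2s + 10t = 220.
Solving simultaneously gives s = 25/8, t = 181/8.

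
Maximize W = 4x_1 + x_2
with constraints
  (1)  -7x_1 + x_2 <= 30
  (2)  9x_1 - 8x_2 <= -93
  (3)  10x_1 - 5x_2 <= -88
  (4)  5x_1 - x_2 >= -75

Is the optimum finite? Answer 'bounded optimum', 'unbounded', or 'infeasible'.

From the feasible point (-62/25, 316/25), moving in the direction (1, 5) keeps every constraint satisfied while W increases without bound.

unbounded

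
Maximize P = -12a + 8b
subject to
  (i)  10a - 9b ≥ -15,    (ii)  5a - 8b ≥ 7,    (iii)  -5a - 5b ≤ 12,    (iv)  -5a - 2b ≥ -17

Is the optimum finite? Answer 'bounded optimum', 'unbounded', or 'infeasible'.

bounded optimum

Feasible corners and P = -12a + 8b:
  (-61/65, -19/13) → P = -28/65
  (3, 1) → P = -28
  (109/15, -29/3) → P = -2468/15
The feasible region has finitely many vertices and no improving ray; the maximum is -28/65 at (-61/65, -19/13).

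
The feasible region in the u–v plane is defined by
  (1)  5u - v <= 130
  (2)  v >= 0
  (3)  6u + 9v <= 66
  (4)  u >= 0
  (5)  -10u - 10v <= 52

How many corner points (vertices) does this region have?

Pairwise boundary intersections that survive every other constraint:
  (11, 0)
  (0, 0)
  (0, 22/3)

3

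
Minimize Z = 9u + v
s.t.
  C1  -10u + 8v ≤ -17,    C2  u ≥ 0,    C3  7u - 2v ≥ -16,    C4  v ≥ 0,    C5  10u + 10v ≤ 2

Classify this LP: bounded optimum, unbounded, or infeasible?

infeasible

The boundaries -10u + 8v = -17 and u = 0 meet at (0, -17/8), but that point violates v ≥ 0. Every candidate vertex is excluded by some other constraint, so the feasible region is empty.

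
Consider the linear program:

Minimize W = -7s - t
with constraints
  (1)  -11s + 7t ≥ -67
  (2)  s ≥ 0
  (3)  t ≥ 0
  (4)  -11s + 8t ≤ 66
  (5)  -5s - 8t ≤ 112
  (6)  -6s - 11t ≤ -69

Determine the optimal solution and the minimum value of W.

Corner points and W = -7s - t:
  (998/11, 133) → W = -8449/11
  (1220/163, 357/163) → W = -8897/163
  (0, 33/4) → W = -33/4
  (0, 69/11) → W = -69/11

The optimum lies where -11s + 7t = -67 and -11s + 8t = 66.
Solving simultaneously gives s = 998/11, t = 133.

s = 998/11, t = 133, minimum W = -8449/11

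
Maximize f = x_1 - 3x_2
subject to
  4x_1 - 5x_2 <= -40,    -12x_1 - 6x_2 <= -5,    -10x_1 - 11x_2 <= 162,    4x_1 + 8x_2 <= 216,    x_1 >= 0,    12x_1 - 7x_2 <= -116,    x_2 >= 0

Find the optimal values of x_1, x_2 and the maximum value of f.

x_1 = 0, x_2 = 116/7, maximum f = -348/7

Vertices and f = x_1 - 3x_2:
  (0, 27) → f = -81
  (146/31, 764/31) → f = -2146/31
  (0, 116/7) → f = -348/7

The optimum lies where x_1 = 0 and 12x_1 - 7x_2 = -116.
Solving simultaneously gives x_1 = 0, x_2 = 116/7.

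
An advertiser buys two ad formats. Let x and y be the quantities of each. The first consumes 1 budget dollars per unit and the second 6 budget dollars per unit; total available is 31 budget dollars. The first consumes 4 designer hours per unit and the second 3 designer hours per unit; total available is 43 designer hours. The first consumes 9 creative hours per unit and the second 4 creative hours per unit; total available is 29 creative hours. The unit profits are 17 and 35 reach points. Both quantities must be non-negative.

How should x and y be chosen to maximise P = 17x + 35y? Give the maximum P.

Corner points and P = 17x + 35y:
  (0, 0) → P = 0
  (0, 31/6) → P = 1085/6
  (29/9, 0) → P = 493/9
  (1, 5) → P = 192

The optimum lies where x + 6y = 31 and 9x + 4y = 29.
Solving simultaneously gives x = 1, y = 5.

x = 1, y = 5, maximum P = 192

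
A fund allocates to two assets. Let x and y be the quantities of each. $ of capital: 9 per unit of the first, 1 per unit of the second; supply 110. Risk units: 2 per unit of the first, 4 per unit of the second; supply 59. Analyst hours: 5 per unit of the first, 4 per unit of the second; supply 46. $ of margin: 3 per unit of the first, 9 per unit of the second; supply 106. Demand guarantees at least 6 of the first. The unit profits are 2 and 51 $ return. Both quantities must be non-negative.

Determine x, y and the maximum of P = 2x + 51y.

Feasible corners and P = 2x + 51y:
  (46/5, 0) → P = 92/5
  (6, 0) → P = 12
  (6, 4) → P = 216

x = 6, y = 4, maximum P = 216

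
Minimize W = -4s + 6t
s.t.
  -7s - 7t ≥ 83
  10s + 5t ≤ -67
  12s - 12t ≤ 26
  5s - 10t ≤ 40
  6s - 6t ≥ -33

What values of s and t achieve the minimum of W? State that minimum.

s = -110/21, t = -139/21, minimum W = -394/21

Vertices and W = -4s + 6t:
  (-110/21, -139/21) → W = -394/21
  (-243/28, -89/28) → W = 219/14
  (-19, -27/2) → W = -5

The optimum lies where -7s - 7t = 83 and 5s - 10t = 40.
Solving simultaneously gives s = -110/21, t = -139/21.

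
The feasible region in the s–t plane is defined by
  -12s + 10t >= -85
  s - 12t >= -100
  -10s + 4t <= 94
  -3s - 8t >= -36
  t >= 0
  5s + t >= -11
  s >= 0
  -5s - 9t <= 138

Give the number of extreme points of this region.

Intersecting each pair of boundary lines and keeping only the points that satisfy every inequality leaves:
  (520/63, 59/42)
  (85/12, 0)
  (0, 9/2)
  (0, 0)

4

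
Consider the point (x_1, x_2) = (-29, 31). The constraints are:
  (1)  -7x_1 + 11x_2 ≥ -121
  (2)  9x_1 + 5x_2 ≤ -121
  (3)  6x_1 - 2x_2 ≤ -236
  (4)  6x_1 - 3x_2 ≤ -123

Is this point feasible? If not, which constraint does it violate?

Constraint (2): 9x_1 + 5x_2 = -106, which is not ≤ -121. All other constraints are satisfied.

not feasible — violates (2)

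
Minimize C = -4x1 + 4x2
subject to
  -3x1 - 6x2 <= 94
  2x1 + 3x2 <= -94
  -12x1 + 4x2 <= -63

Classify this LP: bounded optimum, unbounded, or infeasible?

The boundaries -3x1 - 6x2 = 94 and 2x1 + 3x2 = -94 meet at (-94, 94/3), but that point violates -12x1 + 4x2 ≤ -63. Every candidate vertex is excluded by some other constraint, so the feasible region is empty.

infeasible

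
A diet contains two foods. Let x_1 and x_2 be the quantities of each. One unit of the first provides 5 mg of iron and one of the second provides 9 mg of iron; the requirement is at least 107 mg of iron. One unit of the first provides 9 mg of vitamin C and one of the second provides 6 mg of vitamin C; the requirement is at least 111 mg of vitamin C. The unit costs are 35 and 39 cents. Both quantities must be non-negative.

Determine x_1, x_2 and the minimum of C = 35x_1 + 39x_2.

Corner points and C = 35x_1 + 39x_2:
  (0, 37/2) → C = 1443/2
  (107/5, 0) → C = 749
  (7, 8) → C = 557
The feasible region is unbounded (it extends along (0, 1), (1, 0)), but C strictly increases along every unbounded feasible direction, so there is no improving ray and the minimum is attained at a vertex.

x_1 = 7, x_2 = 8, minimum C = 557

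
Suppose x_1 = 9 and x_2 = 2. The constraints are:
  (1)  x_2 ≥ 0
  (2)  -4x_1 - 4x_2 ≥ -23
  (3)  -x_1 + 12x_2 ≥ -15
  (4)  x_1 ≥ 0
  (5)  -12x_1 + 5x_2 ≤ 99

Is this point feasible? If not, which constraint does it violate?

not feasible — violates (2)

Constraint (2): -4x_1 - 4x_2 = -44, which is not ≥ -23. All other constraints are satisfied.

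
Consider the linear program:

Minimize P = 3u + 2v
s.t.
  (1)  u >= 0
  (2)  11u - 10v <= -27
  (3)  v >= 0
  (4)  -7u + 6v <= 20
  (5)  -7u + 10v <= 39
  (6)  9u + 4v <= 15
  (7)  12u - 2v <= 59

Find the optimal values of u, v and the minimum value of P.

u = 0, v = 27/10, minimum P = 27/5

At the optimal vertex, u = 0 and 11u - 10v = -27.
Solving simultaneously gives u = 0, v = 27/10.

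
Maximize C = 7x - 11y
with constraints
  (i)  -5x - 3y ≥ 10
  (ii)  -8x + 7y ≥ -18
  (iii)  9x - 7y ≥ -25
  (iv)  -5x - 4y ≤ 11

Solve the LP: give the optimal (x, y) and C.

x = -7/5, y = -1, maximum C = 6/5

The binding constraints are -5x - 3y = 10 and -5x - 4y = 11.
Solving simultaneously gives x = -7/5, y = -1.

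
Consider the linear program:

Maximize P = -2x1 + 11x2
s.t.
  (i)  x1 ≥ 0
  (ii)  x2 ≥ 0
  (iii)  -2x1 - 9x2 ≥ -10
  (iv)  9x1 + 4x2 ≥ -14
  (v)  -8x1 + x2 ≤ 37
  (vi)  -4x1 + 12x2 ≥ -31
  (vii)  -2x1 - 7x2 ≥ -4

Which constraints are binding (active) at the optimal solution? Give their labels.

Vertices and P = -2x1 + 11x2:
  (0, 0) → P = 0
  (0, 4/7) → P = 44/7
  (2, 0) → P = -4

The maximum is at (0, 4/7). Substituting into each constraint, equality holds for (i) and (vii); the remaining constraints have slack.

(i) and (vii)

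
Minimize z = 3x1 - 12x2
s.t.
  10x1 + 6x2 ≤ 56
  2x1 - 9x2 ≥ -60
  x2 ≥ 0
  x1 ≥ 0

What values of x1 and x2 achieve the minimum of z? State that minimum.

x1 = 0, x2 = 20/3, minimum z = -80

The optimum lies where 2x1 - 9x2 = -60 and x1 = 0.
Solving simultaneously gives x1 = 0, x2 = 20/3.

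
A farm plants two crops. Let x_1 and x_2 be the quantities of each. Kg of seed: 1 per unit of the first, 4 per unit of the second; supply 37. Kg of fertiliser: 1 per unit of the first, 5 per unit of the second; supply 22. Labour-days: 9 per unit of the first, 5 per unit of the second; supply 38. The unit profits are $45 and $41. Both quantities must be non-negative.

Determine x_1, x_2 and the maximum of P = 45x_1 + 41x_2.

At the optimal vertex, x_1 + 5x_2 = 22 and 9x_1 + 5x_2 = 38.
Solving simultaneously gives x_1 = 2, x_2 = 4.

x_1 = 2, x_2 = 4, maximum P = 254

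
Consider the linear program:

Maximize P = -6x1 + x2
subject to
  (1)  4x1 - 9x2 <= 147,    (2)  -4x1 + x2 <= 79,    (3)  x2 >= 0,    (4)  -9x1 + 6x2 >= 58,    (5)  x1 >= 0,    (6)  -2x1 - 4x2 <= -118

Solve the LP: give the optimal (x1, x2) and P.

x1 = 0, x2 = 79, maximum P = 79

Extreme points and P = -6x1 + x2:
  (0, 79) → P = 79
  (119/12, 589/24) → P = -839/24
  (0, 59/2) → P = 59/2
The feasible region is unbounded (it extends along (1, 4), (2, 3)), but P strictly decreases along every unbounded feasible direction, so there is no improving ray and the maximum is attained at a vertex.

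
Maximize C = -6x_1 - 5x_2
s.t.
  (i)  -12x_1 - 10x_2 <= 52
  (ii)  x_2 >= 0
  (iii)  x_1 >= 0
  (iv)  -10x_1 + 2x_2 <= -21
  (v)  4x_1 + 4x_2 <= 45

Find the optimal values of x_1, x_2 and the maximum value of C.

x_1 = 21/10, x_2 = 0, maximum C = -63/5

Extreme points and C = -6x_1 - 5x_2:
  (21/10, 0) → C = -63/5
  (45/4, 0) → C = -135/2
  (29/8, 61/8) → C = -479/8

At the optimal vertex, x_2 = 0 and -10x_1 + 2x_2 = -21.
Solving simultaneously gives x_1 = 21/10, x_2 = 0.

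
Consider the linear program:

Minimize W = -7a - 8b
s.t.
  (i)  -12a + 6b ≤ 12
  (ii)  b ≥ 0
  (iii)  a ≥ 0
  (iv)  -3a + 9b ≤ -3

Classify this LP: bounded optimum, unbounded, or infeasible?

From the feasible point (1, 0), moving in the direction (9, 3) keeps every constraint satisfied while W decreases without bound.

unbounded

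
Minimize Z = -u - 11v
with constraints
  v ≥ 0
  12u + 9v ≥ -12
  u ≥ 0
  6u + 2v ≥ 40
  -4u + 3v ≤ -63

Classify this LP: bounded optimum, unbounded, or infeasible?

unbounded

From the feasible point (63/4, 0), moving in the direction (3, 4) keeps every constraint satisfied while Z decreases without bound.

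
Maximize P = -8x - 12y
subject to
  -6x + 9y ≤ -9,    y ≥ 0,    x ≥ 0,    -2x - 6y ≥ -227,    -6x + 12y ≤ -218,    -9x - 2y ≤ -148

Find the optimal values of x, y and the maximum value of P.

Extreme points and P = -8x - 12y:
  (227/2, 0) → P = -908
  (109/3, 0) → P = -872/3
  (336/5, 463/30) → P = -3614/5

x = 109/3, y = 0, maximum P = -872/3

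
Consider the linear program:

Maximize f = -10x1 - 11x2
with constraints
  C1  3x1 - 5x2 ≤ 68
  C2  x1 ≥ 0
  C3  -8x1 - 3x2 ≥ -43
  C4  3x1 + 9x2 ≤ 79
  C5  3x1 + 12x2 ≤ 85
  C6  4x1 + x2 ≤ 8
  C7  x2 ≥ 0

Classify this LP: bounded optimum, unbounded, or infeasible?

Extreme points and f = -10x1 - 11x2:
  (0, 85/12) → f = -935/12
  (0, 0) → f = 0
  (11/45, 316/45) → f = -3586/45
  (2, 0) → f = -20
The feasible region has finitely many vertices and no improving ray; the maximum is 0 at (0, 0).

bounded optimum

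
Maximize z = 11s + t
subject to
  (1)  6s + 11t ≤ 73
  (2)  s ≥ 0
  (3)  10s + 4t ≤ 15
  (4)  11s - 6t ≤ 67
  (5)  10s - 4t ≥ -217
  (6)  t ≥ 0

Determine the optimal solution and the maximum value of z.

s = 3/2, t = 0, maximum z = 33/2

Vertices and z = 11s + t:
  (0, 15/4) → z = 15/4
  (0, 0) → z = 0
  (3/2, 0) → z = 33/2

The optimum lies where 10s + 4t = 15 and t = 0.
Solving simultaneously gives s = 3/2, t = 0.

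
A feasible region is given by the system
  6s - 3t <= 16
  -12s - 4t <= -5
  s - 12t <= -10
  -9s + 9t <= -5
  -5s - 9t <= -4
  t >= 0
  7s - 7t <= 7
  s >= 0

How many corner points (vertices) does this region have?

4

The feasible vertices (each the meet of two boundaries and inside every other half-plane) are:
  (43/9, 38/9)
  (13/3, 10/3)
  (50/33, 95/99)
  (2, 1)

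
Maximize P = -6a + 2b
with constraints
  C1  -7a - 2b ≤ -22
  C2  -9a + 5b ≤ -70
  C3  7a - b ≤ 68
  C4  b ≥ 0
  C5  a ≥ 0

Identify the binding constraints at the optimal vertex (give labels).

Corner points and P = -6a + 2b:
  (135/13, 61/13) → P = -688/13
  (70/9, 0) → P = -140/3
  (68/7, 0) → P = -408/7

The maximum is at (70/9, 0). Substituting into each constraint, equality holds for C2 and C4; the remaining constraints have slack.

C2 and C4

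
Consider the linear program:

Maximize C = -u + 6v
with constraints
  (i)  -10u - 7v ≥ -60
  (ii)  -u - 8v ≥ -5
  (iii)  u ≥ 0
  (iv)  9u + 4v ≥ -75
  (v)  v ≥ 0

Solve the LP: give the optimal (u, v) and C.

u = 0, v = 5/8, maximum C = 15/4

Feasible corners and C = -u + 6v:
  (0, 5/8) → C = 15/4
  (5, 0) → C = -5
  (0, 0) → C = 0

At the optimal vertex, -u - 8v = -5 and u = 0.
Solving simultaneously gives u = 0, v = 5/8.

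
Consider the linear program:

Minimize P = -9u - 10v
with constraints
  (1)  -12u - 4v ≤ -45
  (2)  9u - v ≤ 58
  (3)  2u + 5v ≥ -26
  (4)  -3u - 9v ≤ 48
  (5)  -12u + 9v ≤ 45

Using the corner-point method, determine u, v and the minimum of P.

The optimum lies where 9u - v = 58 and -12u + 9v = 45.
Solving simultaneously gives u = 189/23, v = 367/23.

u = 189/23, v = 367/23, minimum P = -5371/23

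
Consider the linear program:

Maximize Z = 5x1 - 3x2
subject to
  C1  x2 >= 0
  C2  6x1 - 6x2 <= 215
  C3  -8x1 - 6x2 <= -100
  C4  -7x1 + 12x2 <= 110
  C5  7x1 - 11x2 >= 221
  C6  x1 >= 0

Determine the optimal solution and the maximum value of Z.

x1 = 1039/24, x2 = 179/24, maximum Z = 2329/12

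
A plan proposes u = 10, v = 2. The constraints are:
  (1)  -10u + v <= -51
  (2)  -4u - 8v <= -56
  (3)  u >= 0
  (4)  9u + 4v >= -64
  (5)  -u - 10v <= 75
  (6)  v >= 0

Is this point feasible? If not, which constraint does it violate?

feasible

(1): -98 ≤ -51 ✓
(2): -56 ≤ -56 ✓
(3): 10 ≥ 0 ✓
(4): 98 ≥ -64 ✓
(5): -30 ≤ 75 ✓
(6): 2 ≥ 0 ✓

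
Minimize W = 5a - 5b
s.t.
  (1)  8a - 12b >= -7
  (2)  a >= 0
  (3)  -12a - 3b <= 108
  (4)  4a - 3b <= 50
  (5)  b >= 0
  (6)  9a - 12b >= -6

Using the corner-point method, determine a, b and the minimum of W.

a = 0, b = 1/2, minimum W = -5/2

Feasible corners and W = 5a - 5b:
  (207/8, 107/6) → W = 965/24
  (1, 5/4) → W = -5/4
  (0, 0) → W = 0
  (0, 1/2) → W = -5/2
  (25/2, 0) → W = 125/2

The binding constraints are a = 0 and 9a - 12b = -6.
Solving simultaneously gives a = 0, b = 1/2.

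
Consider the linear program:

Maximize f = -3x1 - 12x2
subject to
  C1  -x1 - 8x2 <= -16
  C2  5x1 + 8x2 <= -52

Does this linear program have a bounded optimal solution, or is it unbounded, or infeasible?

From the feasible point (-17, 33/8), moving in the direction (-8, 1) keeps every constraint satisfied while f increases without bound.

unbounded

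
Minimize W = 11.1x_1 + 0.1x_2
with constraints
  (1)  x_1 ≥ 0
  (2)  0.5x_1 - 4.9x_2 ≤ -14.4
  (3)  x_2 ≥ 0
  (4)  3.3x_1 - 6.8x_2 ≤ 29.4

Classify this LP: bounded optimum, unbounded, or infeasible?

Feasible corners and W = 11.1x_1 + 0.1x_2:
  (0, 144/49) → W = 72/245
  (24198/1277, 6222/1277) → W = 269220/1277
The feasible region has finitely many vertices and no improving ray; the minimum is 72/245 at (0, 144/49).

bounded optimum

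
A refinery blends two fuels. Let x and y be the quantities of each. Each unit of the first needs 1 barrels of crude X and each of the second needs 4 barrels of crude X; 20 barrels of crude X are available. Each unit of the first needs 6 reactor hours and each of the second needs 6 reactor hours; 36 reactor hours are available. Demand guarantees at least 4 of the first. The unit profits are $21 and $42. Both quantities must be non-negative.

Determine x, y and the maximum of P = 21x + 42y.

x = 4, y = 2, maximum P = 168

Vertices and P = 21x + 42y:
  (6, 0) → P = 126
  (4, 0) → P = 84
  (4, 2) → P = 168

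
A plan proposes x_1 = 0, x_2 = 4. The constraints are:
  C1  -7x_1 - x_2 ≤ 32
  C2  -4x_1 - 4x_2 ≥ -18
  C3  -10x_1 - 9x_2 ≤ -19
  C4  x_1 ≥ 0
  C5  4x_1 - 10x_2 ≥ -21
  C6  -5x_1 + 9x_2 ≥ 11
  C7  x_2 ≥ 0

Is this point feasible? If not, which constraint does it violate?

Constraint C5: 4x_1 - 10x_2 = -40, which is not ≥ -21. All other constraints are satisfied.

not feasible — violates C5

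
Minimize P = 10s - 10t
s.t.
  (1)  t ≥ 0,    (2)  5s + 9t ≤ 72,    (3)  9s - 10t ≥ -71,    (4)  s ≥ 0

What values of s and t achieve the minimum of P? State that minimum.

Corner points and P = 10s - 10t:
  (72/5, 0) → P = 144
  (0, 0) → P = 0
  (81/131, 1003/131) → P = -9220/131
  (0, 71/10) → P = -71

s = 0, t = 71/10, minimum P = -71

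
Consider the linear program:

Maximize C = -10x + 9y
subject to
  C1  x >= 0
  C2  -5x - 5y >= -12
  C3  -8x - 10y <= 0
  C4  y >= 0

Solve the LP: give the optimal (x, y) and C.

x = 0, y = 12/5, maximum C = 108/5

At the optimal vertex, x = 0 and -5x - 5y = -12.
Solving simultaneously gives x = 0, y = 12/5.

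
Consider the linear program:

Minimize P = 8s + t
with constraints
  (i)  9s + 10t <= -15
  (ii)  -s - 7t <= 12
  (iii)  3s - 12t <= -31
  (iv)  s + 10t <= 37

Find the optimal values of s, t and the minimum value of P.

s = -379/3, t = 49/3, minimum P = -2983/3

Feasible corners and P = 8s + t:
  (-245/69, 39/23) → P = -1843/69
  (-13/2, 87/20) → P = -953/20
  (-361/33, -5/33) → P = -263/3
  (-379/3, 49/3) → P = -2983/3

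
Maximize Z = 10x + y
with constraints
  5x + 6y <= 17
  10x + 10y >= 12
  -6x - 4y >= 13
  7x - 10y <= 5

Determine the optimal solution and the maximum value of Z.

x = -89/10, y = 101/10, maximum Z = -789/10

Corner points and Z = 10x + y:
  (-49/5, 11) → Z = -87
  (-73/8, 167/16) → Z = -1293/16
  (-89/10, 101/10) → Z = -789/10

The optimum lies where 10x + 10y = 12 and -6x - 4y = 13.
Solving simultaneously gives x = -89/10, y = 101/10.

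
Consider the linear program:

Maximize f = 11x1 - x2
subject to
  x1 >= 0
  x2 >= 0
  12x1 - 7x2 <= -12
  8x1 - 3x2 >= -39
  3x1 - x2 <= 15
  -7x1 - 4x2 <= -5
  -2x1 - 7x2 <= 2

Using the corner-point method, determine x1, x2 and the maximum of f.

x1 = 84, x2 = 237, maximum f = 687

Vertices and f = 11x1 - x2:
  (0, 12/7) → f = -12/7
  (0, 13) → f = -13
  (13, 24) → f = 119
  (84, 237) → f = 687

At the optimal vertex, 8x1 - 3x2 = -39 and 3x1 - x2 = 15.
Solving simultaneously gives x1 = 84, x2 = 237.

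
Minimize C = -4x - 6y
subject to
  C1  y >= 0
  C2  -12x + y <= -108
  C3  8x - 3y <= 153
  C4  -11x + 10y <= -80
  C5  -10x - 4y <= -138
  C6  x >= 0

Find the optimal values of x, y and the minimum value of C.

Extreme points and C = -4x - 6y:
  (153/8, 0) → C = -153/2
  (69/5, 0) → C = -276/5
  (1290/47, 1043/47) → C = -11418/47
  (425/36, 359/72) → C = -2777/36

x = 1290/47, y = 1043/47, minimum C = -11418/47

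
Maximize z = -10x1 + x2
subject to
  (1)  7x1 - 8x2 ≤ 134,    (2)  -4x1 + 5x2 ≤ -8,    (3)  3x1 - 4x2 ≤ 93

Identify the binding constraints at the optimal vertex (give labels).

Vertices and z = -10x1 + x2:
  (202, 160) → z = -1860
  (-52, -249/4) → z = 1831/4
  (-433, -348) → z = 3982

The maximum is at (-433, -348). Substituting into each constraint, equality holds for (2) and (3); the remaining constraints have slack.

(2) and (3)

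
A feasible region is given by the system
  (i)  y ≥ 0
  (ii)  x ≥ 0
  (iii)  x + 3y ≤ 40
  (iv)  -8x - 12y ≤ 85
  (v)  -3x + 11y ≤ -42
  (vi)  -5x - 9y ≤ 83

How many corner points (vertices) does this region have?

3

The feasible vertices (each the meet of two boundaries and inside every other half-plane) are:
  (40, 0)
  (14, 0)
  (283/10, 39/10)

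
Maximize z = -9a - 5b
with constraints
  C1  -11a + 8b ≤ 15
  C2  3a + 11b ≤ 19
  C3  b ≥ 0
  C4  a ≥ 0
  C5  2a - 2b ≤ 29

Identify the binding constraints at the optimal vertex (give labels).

Corner points and z = -9a - 5b:
  (19/3, 0) → z = -57
  (0, 19/11) → z = -95/11
  (0, 0) → z = 0

The maximum is at (0, 0). Substituting into each constraint, equality holds for C3 and C4; the remaining constraints have slack.

C3 and C4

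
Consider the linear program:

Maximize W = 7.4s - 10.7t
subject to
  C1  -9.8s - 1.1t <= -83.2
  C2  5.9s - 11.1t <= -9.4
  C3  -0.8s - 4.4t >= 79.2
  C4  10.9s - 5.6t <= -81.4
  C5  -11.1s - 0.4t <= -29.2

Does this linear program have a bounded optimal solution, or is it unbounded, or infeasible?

infeasible

The boundaries -9.8s - 1.1t = -83.2 and 10.9s - 5.6t = -81.4 meet at (4182/743, 18940/743), but that point violates -0.8s - 4.4t ≥ 79.2. Every candidate vertex is excluded by some other constraint, so the feasible region is empty.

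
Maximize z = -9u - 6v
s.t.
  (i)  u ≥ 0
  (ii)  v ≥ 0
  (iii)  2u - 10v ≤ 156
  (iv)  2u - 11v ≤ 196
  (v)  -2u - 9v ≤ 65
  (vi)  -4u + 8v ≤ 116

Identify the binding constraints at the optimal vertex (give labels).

(i) and (ii)

Corner points and z = -9u - 6v:
  (0, 0) → z = 0
  (0, 29/2) → z = -87
  (78, 0) → z = -702
The feasible region is unbounded (it extends along (5, 1), (2, 1)), but z strictly decreases along every unbounded feasible direction, so there is no improving ray and the maximum is attained at a vertex.

The maximum is at (0, 0). Substituting into each constraint, equality holds for (i) and (ii); the remaining constraints have slack.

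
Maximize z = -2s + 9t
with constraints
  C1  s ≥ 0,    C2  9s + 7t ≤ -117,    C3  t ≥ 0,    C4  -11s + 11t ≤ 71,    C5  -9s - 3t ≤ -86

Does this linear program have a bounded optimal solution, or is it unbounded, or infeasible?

The boundaries 9s + 7t = -117 and -9s - 3t = -86 meet at (953/36, -203/4), but that point violates t ≥ 0. Every candidate vertex is excluded by some other constraint, so the feasible region is empty.

infeasible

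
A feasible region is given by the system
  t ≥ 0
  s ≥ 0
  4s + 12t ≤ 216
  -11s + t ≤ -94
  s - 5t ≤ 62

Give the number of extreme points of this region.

3

The feasible vertices (each the meet of two boundaries and inside every other half-plane) are:
  (54, 0)
  (94/11, 0)
  (168/17, 250/17)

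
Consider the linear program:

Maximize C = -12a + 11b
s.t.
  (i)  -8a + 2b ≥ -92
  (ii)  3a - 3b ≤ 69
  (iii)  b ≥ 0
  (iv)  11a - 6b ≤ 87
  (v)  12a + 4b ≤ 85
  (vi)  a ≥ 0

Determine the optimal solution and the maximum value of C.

Corner points and C = -12a + 11b:
  (85/12, 0) → C = -85
  (0, 0) → C = 0
  (0, 85/4) → C = 935/4

At the optimal vertex, 12a + 4b = 85 and a = 0.
Solving simultaneously gives a = 0, b = 85/4.

a = 0, b = 85/4, maximum C = 935/4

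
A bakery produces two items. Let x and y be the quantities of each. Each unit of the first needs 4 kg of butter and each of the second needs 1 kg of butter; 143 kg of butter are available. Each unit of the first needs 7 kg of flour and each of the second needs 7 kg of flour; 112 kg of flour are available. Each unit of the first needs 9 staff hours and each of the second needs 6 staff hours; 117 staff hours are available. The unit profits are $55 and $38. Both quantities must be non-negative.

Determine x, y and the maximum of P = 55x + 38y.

x = 7, y = 9, maximum P = 727

Extreme points and P = 55x + 38y:
  (0, 0) → P = 0
  (0, 16) → P = 608
  (13, 0) → P = 715
  (7, 9) → P = 727

The binding constraints are 7x + 7y = 112 and 9x + 6y = 117.
Solving simultaneously gives x = 7, y = 9.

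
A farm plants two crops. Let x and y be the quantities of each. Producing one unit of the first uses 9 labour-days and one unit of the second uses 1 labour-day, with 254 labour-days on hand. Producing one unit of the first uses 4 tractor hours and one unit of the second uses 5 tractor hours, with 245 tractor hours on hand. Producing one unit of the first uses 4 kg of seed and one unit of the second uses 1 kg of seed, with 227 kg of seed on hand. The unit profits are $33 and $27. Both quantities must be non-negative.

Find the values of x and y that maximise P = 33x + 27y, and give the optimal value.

x = 25, y = 29, maximum P = 1608

Corner points and P = 33x + 27y:
  (0, 0) → P = 0
  (0, 49) → P = 1323
  (254/9, 0) → P = 2794/3
  (25, 29) → P = 1608

The optimum lies where 9x + y = 254 and 4x + 5y = 245.
Solving simultaneously gives x = 25, y = 29.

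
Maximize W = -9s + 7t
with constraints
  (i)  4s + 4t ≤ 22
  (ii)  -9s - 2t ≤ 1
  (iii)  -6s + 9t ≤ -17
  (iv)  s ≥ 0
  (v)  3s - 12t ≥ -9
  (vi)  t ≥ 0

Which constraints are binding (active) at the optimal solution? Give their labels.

(iii) and (vi)

Vertices and W = -9s + 7t:
  (133/30, 16/15) → W = -973/30
  (11/2, 0) → W = -99/2
  (17/6, 0) → W = -51/2

The maximum is at (17/6, 0). Substituting into each constraint, equality holds for (iii) and (vi); the remaining constraints have slack.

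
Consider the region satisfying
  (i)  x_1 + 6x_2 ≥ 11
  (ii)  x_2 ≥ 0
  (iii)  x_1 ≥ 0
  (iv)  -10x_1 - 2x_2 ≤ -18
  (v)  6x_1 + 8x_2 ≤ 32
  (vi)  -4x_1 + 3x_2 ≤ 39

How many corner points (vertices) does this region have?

Of the 15 pairwise boundary intersections, those satisfying every inequality are:
  (43/29, 46/29)
  (26/7, 17/14)
  (20/17, 53/17)

3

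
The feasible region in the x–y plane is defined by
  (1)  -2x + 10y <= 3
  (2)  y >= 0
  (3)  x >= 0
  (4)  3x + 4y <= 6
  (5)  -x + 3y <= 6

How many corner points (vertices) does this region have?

4

Pairwise boundary intersections that survive every other constraint:
  (0, 3/10)
  (24/19, 21/38)
  (0, 0)
  (2, 0)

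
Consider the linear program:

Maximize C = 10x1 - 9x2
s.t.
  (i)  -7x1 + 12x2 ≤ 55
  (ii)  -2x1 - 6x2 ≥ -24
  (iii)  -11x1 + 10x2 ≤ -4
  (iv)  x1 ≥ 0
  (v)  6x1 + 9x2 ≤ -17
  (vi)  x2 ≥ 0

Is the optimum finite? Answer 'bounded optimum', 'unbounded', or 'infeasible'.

infeasible

The boundaries -2x1 - 6x2 = -24 and -11x1 + 10x2 = -4 meet at (132/43, 128/43), but that point violates 6x1 + 9x2 ≤ -17. Every candidate vertex is excluded by some other constraint, so the feasible region is empty.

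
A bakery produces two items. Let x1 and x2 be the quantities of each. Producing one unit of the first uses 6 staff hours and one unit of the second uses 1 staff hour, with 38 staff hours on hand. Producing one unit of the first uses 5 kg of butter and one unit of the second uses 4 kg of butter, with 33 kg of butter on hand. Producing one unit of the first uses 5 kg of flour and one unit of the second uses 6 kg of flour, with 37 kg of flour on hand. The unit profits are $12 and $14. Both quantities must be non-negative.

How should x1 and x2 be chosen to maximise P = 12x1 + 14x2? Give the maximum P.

x1 = 5, x2 = 2, maximum P = 88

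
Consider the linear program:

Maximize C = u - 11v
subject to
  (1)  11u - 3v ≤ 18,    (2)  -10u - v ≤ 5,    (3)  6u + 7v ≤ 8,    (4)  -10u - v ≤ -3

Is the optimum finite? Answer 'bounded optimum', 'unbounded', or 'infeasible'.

bounded optimum

Corner points and C = u - 11v:
  (30/19, -4/19) → C = 74/19
  (27/41, -147/41) → C = 1644/41
  (13/64, 31/32) → C = -669/64
The feasible region has finitely many vertices and no improving ray; the maximum is 1644/41 at (27/41, -147/41).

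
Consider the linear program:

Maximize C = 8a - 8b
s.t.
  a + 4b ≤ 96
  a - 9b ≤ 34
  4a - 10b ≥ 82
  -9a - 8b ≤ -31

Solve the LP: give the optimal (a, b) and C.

a = 1000/13, b = 62/13, maximum C = 7504/13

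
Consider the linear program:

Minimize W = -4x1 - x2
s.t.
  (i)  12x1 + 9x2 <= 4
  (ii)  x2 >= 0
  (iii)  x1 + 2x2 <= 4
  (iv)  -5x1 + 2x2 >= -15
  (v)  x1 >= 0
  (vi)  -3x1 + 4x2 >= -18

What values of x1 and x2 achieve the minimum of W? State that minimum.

Feasible corners and W = -4x1 - x2:
  (1/3, 0) → W = -4/3
  (0, 4/9) → W = -4/9
  (0, 0) → W = 0

The optimum lies where 12x1 + 9x2 = 4 and x2 = 0.
Solving simultaneously gives x1 = 1/3, x2 = 0.

x1 = 1/3, x2 = 0, minimum W = -4/3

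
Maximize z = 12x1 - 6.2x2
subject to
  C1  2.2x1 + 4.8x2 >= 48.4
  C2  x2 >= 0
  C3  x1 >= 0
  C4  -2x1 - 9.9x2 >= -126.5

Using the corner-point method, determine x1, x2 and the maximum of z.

Vertices and z = 12x1 - 6.2x2:
  (22, 0) → z = 264
  (0, 121/12) → z = -3751/60
  (253/4, 0) → z = 759
  (0, 115/9) → z = -713/9

The optimum lies where x2 = 0 and -2x1 - 9.9x2 = -126.5.
Solving simultaneously gives x1 = 253/4, x2 = 0.

x1 = 63.25, x2 = 0, maximum z = 759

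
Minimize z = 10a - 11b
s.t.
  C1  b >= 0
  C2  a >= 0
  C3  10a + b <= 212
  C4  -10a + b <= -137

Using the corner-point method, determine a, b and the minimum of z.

Extreme points and z = 10a - 11b:
  (106/5, 0) → z = 212
  (137/10, 0) → z = 137
  (349/20, 75/2) → z = -238

The binding constraints are 10a + b = 212 and -10a + b = -137.
Solving simultaneously gives a = 349/20, b = 75/2.

a = 349/20, b = 75/2, minimum z = -238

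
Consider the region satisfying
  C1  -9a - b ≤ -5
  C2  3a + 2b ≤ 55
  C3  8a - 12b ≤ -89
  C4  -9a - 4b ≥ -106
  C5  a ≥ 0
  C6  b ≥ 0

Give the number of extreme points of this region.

3

The feasible vertices (each the meet of two boundaries and inside every other half-plane) are:
  (229/35, 1649/140)
  (0, 89/12)
  (0, 53/2)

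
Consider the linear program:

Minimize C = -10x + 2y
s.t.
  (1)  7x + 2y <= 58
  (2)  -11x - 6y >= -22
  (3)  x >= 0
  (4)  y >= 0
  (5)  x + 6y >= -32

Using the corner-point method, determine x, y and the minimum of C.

x = 2, y = 0, minimum C = -20

Feasible corners and C = -10x + 2y:
  (0, 11/3) → C = 22/3
  (2, 0) → C = -20
  (0, 0) → C = 0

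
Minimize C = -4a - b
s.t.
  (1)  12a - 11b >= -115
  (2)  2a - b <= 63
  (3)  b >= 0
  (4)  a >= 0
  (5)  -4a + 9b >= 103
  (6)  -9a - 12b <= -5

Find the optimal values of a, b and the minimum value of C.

Vertices and C = -4a - b:
  (404/5, 493/5) → C = -2109/5
  (49/32, 97/8) → C = -73/4
  (335/7, 229/7) → C = -1569/7

a = 404/5, b = 493/5, minimum C = -2109/5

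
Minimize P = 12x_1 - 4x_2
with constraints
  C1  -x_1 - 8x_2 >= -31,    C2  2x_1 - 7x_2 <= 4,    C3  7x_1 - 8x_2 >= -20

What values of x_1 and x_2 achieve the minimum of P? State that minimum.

Corner points and P = 12x_1 - 4x_2:
  (249/23, 58/23) → P = 2756/23
  (11/8, 237/64) → P = 27/16
  (-172/33, -68/33) → P = -1792/33

x_1 = -172/33, x_2 = -68/33, minimum P = -1792/33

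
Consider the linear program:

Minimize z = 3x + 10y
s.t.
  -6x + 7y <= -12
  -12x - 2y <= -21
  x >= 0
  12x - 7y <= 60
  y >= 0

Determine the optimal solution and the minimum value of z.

x = 2, y = 0, minimum z = 6

Extreme points and z = 3x + 10y:
  (8, 36/7) → z = 528/7
  (2, 0) → z = 6
  (5, 0) → z = 15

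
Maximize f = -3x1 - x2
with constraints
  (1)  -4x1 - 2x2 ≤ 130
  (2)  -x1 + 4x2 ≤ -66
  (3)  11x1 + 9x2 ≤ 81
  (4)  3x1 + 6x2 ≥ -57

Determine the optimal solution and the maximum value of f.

Extreme points and f = -3x1 - x2:
  (918/53, -645/53) → f = -2109/53
  (28/3, -85/6) → f = -83/6
  (333/13, -290/13) → f = -709/13

x1 = 28/3, x2 = -85/6, maximum f = -83/6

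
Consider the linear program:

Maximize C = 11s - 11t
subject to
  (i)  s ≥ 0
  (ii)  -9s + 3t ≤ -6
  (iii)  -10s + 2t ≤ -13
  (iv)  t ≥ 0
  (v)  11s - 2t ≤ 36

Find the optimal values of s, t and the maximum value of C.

s = 36/11, t = 0, maximum C = 36

Corner points and C = 11s - 11t:
  (9/4, 19/4) → C = -55/2
  (32/5, 86/5) → C = -594/5
  (13/10, 0) → C = 143/10
  (36/11, 0) → C = 36

The binding constraints are t = 0 and 11s - 2t = 36.
Solving simultaneously gives s = 36/11, t = 0.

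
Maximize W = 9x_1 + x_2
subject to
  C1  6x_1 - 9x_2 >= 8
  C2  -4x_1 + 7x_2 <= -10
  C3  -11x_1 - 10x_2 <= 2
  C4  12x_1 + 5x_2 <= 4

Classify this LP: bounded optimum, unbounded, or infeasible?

Corner points and W = 9x_1 + x_2:
  (86/117, -118/117) → W = 656/117
  (3/4, -1) → W = 23/4
  (10/13, -68/65) → W = 382/65
The feasible region has finitely many vertices and no improving ray; the maximum is 382/65 at (10/13, -68/65).

bounded optimum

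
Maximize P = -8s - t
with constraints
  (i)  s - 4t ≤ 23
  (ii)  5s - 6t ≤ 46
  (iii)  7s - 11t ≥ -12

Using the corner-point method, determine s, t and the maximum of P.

s = -301/17, t = -173/17, maximum P = 2581/17

Corner points and P = -8s - t:
  (23/7, -69/14) → P = -299/14
  (-301/17, -173/17) → P = 2581/17
  (578/13, 382/13) → P = -5006/13

The optimum lies where s - 4t = 23 and 7s - 11t = -12.
Solving simultaneously gives s = -301/17, t = -173/17.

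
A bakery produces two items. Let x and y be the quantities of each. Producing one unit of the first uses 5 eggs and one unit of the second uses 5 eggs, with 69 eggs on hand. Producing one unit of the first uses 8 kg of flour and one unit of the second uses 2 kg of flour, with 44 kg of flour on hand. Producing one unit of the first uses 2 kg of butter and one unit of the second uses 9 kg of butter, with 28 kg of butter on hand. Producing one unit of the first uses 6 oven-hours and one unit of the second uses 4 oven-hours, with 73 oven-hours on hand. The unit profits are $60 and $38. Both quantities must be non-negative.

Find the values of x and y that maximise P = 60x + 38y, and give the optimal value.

Vertices and P = 60x + 38y:
  (0, 0) → P = 0
  (0, 28/9) → P = 1064/9
  (11/2, 0) → P = 330
  (5, 2) → P = 376

At the optimal vertex, 8x + 2y = 44 and 2x + 9y = 28.
Solving simultaneously gives x = 5, y = 2.

x = 5, y = 2, maximum P = 376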